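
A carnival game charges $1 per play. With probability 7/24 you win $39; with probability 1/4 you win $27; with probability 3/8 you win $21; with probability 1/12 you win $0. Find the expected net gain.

25

E[payout] = 39·7/24 + 27·1/4 + 21·3/8 + 0·1/12
 = 91/8 + 27/4 + 63/8 + 0
 = 26
Net = 26 - 1 = 25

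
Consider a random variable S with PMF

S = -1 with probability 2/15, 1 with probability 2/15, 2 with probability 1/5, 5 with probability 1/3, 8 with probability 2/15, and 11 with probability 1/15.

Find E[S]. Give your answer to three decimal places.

3.867

E[S] = Σ s·P(S=s)
 = (-1)·2/15 + 1·2/15 + 2·1/5 + 5·1/3 + 8·2/15 + 11·1/15
 = (-2/15) + 2/15 + 2/5 + 5/3 + 16/15 + 11/15
 = 58/15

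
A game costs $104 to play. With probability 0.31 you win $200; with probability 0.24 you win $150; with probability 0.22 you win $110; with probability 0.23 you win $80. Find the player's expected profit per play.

36.6

E[payout] = 200·0.31 + 150·0.24 + 110·0.22 + 80·0.23
 = 62 + 36 + 24.2 + 18.4
 = 140.6
Net = 140.6 - 104 = 36.6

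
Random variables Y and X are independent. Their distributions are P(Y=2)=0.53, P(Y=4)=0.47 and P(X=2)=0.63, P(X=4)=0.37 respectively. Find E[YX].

E[YX] = Σ_y Σ_x yx · P(Y=y)P(X=x)
 = 4·0.3339 + 8·0.1961 + 8·0.2961 + 16·0.1739
 = 1.3356 + 1.5688 + 2.3688 + 2.7824
 = 8.0556

8.0556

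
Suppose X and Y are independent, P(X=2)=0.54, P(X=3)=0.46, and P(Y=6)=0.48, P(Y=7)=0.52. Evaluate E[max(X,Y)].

E[max(X,Y)] = Σ_x Σ_y max(x,y) · P(X=x)P(Y=y)
 = 6·0.2592 + 7·0.2808 + 6·0.2208 + 7·0.2392
 = 1.5552 + 1.9656 + 1.3248 + 1.6744
 = 6.52

6.52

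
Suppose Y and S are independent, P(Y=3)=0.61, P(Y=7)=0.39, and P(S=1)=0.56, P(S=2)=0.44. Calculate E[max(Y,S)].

4.56

E[max(Y,S)] = Σ_y Σ_s max(y,s) · P(Y=y)P(S=s)
 = 3·0.3416 + 3·0.2684 + 7·0.2184 + 7·0.1716
 = 1.0248 + 0.8052 + 1.5288 + 1.2012
 = 4.56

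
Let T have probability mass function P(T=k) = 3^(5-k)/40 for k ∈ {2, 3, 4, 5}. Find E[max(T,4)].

4.025

E[max(T,4)] = Σ max(t,4)·P(T=t)
 = 4·27/40 + 4·9/40 + 4·3/40 + 5·1/40
 = 27/10 + 9/10 + 3/10 + 1/8
 = 161/40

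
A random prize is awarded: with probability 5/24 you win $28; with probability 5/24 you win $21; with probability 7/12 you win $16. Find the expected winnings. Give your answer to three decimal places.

E[payout] = 28·5/24 + 21·5/24 + 16·7/12
 = 35/6 + 35/8 + 28/3
 = 469/24

19.542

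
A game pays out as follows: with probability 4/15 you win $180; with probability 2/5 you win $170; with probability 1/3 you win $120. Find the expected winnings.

E[payout] = 180·4/15 + 170·2/5 + 120·1/3
 = 48 + 68 + 40
 = 156

156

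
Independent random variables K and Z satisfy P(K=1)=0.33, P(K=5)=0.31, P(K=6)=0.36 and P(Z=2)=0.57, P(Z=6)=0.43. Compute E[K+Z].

E[K+Z] = Σ_k Σ_z (k+z) · P(K=k)P(Z=z)
 = 3·0.1881 + 7·0.1419 + 7·0.1767 + 11·0.1333 + 8·0.2052 + 12·0.1548
 = 0.5643 + 0.9933 + 1.2369 + 1.4663 + 1.6416 + 1.8576
 = 7.76

7.76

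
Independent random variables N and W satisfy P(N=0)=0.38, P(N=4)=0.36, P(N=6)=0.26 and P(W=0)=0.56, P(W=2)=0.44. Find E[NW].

2.64

E[NW] = Σ_n Σ_w nw · P(N=n)P(W=w)
 = 0·0.2128 + 0·0.1672 + 0·0.2016 + 8·0.1584 + 0·0.1456 + 12·0.1144
 = 0 + 0 + 0 + 1.2672 + 0 + 1.3728
 = 2.64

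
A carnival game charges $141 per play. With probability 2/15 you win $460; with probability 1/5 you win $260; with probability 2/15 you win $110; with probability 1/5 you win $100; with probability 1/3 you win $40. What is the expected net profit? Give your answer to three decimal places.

E[payout] = 460·2/15 + 260·1/5 + 110·2/15 + 100·1/5 + 40·1/3
 = 184/3 + 52 + 44/3 + 20 + 40/3
 = 484/3
Net = 484/3 - 141 = 61/3

20.333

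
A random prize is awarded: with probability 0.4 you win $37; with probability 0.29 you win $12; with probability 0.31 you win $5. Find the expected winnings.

E[payout] = 37·0.4 + 12·0.29 + 5·0.31
 = 14.8 + 3.48 + 1.55
 = 19.83

19.83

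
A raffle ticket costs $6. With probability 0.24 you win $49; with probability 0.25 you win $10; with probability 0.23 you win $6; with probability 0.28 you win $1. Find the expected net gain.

9.92

E[payout] = 49·0.24 + 10·0.25 + 6·0.23 + 1·0.28
 = 11.76 + 2.5 + 1.38 + 0.28
 = 15.92
Net = 15.92 - 6 = 9.92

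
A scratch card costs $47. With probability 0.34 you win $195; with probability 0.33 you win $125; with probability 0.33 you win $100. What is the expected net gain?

93.55

E[payout] = 195·0.34 + 125·0.33 + 100·0.33
 = 66.3 + 41.25 + 33
 = 140.55
Net = 140.55 - 47 = 93.55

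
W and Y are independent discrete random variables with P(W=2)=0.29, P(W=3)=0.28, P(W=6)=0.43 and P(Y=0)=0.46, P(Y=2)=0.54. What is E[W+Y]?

E[W+Y] = Σ_w Σ_y (w+y) · P(W=w)P(Y=y)
 = 2·0.1334 + 4·0.1566 + 3·0.1288 + 5·0.1512 + 6·0.1978 + 8·0.2322
 = 0.2668 + 0.6264 + 0.3864 + 0.756 + 1.1868 + 1.8576
 = 5.08

5.08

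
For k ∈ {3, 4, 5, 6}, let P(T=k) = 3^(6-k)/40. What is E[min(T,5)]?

3.425

E[min(T,5)] = Σ min(t,5)·P(T=t)
 = 3·27/40 + 4·9/40 + 5·3/40 + 5·1/40
 = 81/40 + 9/10 + 3/8 + 1/8
 = 137/40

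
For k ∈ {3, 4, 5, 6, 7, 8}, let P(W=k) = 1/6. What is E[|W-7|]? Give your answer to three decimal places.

E[|W-7|] = Σ |w-7|·P(W=w)
 = 4·1/6 + 3·1/6 + 2·1/6 + 1·1/6 + 0·1/6 + 1·1/6
 = 2/3 + 1/2 + 1/3 + 1/6 + 0 + 1/6
 = 11/6

1.833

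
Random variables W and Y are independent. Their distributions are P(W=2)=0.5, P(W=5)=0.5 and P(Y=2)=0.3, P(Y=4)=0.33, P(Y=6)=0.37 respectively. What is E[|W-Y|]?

1.87

E[|W-Y|] = Σ_w Σ_y |w-y| · P(W=w)P(Y=y)
 = 0·0.15 + 2·0.165 + 4·0.185 + 3·0.15 + 1·0.165 + 1·0.185
 = 0 + 0.33 + 0.74 + 0.45 + 0.165 + 0.185
 = 1.87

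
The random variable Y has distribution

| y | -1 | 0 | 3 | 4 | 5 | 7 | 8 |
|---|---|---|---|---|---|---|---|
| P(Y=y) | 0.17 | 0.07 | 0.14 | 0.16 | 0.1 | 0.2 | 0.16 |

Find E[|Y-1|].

E[|Y-1|] = Σ |y-1|·P(Y=y)
 = 2·0.17 + 1·0.07 + 2·0.14 + 3·0.16 + 4·0.1 + 6·0.2 + 7·0.16
 = 0.34 + 0.07 + 0.28 + 0.48 + 0.4 + 1.2 + 1.12
 = 3.89

3.89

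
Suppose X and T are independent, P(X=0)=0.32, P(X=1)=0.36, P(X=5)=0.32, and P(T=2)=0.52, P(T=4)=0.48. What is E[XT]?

E[XT] = Σ_x Σ_t xt · P(X=x)P(T=t)
 = 0·0.1664 + 0·0.1536 + 2·0.1872 + 4·0.1728 + 10·0.1664 + 20·0.1536
 = 0 + 0 + 0.3744 + 0.6912 + 1.664 + 3.072
 = 5.8016

5.8016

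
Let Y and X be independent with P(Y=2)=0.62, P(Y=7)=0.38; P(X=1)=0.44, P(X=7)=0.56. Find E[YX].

E[YX] = Σ_y Σ_x yx · P(Y=y)P(X=x)
 = 2·0.2728 + 14·0.3472 + 7·0.1672 + 49·0.2128
 = 0.5456 + 4.8608 + 1.1704 + 10.4272
 = 17.004

17.004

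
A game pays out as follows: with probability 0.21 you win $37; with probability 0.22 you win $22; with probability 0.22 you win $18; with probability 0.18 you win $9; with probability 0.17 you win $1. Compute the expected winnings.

18.36

E[payout] = 37·0.21 + 22·0.22 + 18·0.22 + 9·0.18 + 1·0.17
 = 7.77 + 4.84 + 3.96 + 1.62 + 0.17
 = 18.36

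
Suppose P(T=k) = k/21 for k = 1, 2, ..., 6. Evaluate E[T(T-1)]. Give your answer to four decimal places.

16.6667

E[T(T-1)] = Σ t(t-1)·P(T=t)
 = 0·1/21 + 2·2/21 + 6·1/7 + 12·4/21 + 20·5/21 + 30·2/7
 = 0 + 4/21 + 6/7 + 16/7 + 100/21 + 60/7
 = 50/3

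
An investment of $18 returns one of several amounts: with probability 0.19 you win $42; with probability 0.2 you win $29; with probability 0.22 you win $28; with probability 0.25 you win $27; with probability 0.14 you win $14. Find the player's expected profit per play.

10.65

E[payout] = 42·0.19 + 29·0.2 + 28·0.22 + 27·0.25 + 14·0.14
 = 7.98 + 5.8 + 6.16 + 6.75 + 1.96
 = 28.65
Net = 28.65 - 18 = 10.65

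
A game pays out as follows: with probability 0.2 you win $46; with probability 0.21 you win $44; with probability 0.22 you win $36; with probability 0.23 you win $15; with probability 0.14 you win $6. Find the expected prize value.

E[payout] = 46·0.2 + 44·0.21 + 36·0.22 + 15·0.23 + 6·0.14
 = 9.2 + 9.24 + 7.92 + 3.45 + 0.84
 = 30.65

30.65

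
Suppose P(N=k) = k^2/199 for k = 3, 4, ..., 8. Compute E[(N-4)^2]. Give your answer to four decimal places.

E[(N-4)^2] = Σ (n-4)^2·P(N=n)
 = 1·9/199 + 0·16/199 + 1·25/199 + 4·36/199 + 9·49/199 + 16·64/199
 = 9/199 + 0 + 25/199 + 144/199 + 441/199 + 1024/199
 = 1643/199

8.2563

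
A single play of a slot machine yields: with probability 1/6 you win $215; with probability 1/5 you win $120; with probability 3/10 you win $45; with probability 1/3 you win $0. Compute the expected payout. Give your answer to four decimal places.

E[payout] = 215·1/6 + 120·1/5 + 45·3/10 + 0·1/3
 = 215/6 + 24 + 27/2 + 0
 = 220/3

73.3333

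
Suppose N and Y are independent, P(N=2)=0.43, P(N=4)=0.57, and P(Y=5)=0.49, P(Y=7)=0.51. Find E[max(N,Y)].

6.02

E[max(N,Y)] = Σ_n Σ_y max(n,y) · P(N=n)P(Y=y)
 = 5·0.2107 + 7·0.2193 + 5·0.2793 + 7·0.2907
 = 1.0535 + 1.5351 + 1.3965 + 2.0349
 = 6.02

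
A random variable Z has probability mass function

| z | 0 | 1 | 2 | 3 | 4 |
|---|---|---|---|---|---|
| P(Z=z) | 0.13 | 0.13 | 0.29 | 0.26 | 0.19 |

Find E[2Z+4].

8.5

E[2Z+4] = Σ (2z+4)·P(Z=z)
 = 4·0.13 + 6·0.13 + 8·0.29 + 10·0.26 + 12·0.19
 = 0.52 + 0.78 + 2.32 + 2.6 + 2.28
 = 8.5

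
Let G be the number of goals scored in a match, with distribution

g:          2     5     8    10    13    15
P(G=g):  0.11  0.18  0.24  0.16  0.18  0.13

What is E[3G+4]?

E[3G+4] = Σ (3g+4)·P(G=g)
 = 10·0.11 + 19·0.18 + 28·0.24 + 34·0.16 + 43·0.18 + 49·0.13
 = 1.1 + 3.42 + 6.72 + 5.44 + 7.74 + 6.37
 = 30.79

30.79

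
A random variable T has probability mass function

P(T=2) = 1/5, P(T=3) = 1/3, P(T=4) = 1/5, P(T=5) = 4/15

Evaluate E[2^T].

E[2^T] = Σ 2^t·P(T=t)
 = 4·1/5 + 8·1/3 + 16·1/5 + 32·4/15
 = 4/5 + 8/3 + 16/5 + 128/15
 = 76/5

15.2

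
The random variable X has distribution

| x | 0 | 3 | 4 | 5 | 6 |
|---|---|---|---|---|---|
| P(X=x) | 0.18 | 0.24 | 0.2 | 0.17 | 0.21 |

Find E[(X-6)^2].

9.61

E[(X-6)^2] = Σ (x-6)^2·P(X=x)
 = 36·0.18 + 9·0.24 + 4·0.2 + 1·0.17 + 0·0.21
 = 6.48 + 2.16 + 0.8 + 0.17 + 0
 = 9.61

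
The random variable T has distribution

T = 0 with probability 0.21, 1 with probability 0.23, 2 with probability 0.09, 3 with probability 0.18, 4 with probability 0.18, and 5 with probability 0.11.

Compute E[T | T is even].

1.875

P(T is even) = 0.21 + 0.09 + 0.18 = 0.48.
E[T | T is even] = [0·0.21 + 2·0.09 + 4·0.18] / 0.48
 = 0.9 / 0.48
 = 15/8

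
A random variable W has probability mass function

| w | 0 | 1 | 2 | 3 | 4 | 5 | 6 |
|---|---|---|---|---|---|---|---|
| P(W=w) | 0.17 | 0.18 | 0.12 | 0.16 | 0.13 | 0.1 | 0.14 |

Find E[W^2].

11.72

E[W^2] = Σ w^2·P(W=w)
 = 0·0.17 + 1·0.18 + 4·0.12 + 9·0.16 + 16·0.13 + 25·0.1 + 36·0.14
 = 0 + 0.18 + 0.48 + 1.44 + 2.08 + 2.5 + 5.04
 = 11.72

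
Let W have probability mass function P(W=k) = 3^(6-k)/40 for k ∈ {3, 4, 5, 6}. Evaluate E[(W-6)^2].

E[(W-6)^2] = Σ (w-6)^2·P(W=w)
 = 9·27/40 + 4·9/40 + 1·3/40 + 0·1/40
 = 243/40 + 9/10 + 3/40 + 0
 = 141/20

7.05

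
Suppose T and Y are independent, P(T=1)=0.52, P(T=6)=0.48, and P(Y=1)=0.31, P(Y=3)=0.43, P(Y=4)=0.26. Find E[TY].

E[TY] = Σ_t Σ_y ty · P(T=t)P(Y=y)
 = 1·0.1612 + 3·0.2236 + 4·0.1352 + 6·0.1488 + 18·0.2064 + 24·0.1248
 = 0.1612 + 0.6708 + 0.5408 + 0.8928 + 3.7152 + 2.9952
 = 8.976

8.976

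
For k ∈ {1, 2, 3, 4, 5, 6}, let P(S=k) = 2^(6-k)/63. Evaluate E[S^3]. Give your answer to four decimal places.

17.4286

E[S^3] = Σ s^3·P(S=s)
 = 1·32/63 + 8·16/63 + 27·8/63 + 64·4/63 + 125·2/63 + 216·1/63
 = 32/63 + 128/63 + 24/7 + 256/63 + 250/63 + 24/7
 = 122/7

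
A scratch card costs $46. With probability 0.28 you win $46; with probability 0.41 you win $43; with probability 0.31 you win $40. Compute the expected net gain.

-3.09

E[payout] = 46·0.28 + 43·0.41 + 40·0.31
 = 12.88 + 17.63 + 12.4
 = 42.91
Net = 42.91 - 46 = -3.09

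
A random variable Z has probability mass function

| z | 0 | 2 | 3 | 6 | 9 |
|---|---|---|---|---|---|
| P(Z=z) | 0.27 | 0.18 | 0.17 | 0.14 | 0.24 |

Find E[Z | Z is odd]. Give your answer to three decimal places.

6.512

P(Z is odd) = 0.17 + 0.24 = 0.41.
E[Z | Z is odd] = [3·0.17 + 9·0.24] / 0.41
 = 2.67 / 0.41
 = 267/41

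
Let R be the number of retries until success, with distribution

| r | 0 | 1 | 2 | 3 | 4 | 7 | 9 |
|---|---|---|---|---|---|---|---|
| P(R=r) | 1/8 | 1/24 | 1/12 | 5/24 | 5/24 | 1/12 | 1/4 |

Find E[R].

4.5

E[R] = Σ r·P(R=r)
 = 0·1/8 + 1·1/24 + 2·1/12 + 3·5/24 + 4·5/24 + 7·1/12 + 9·1/4
 = 0 + 1/24 + 1/6 + 5/8 + 5/6 + 7/12 + 9/4
 = 9/2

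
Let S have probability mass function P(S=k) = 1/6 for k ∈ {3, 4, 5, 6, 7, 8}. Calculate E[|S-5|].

1.5

E[|S-5|] = Σ |s-5|·P(S=s)
 = 2·1/6 + 1·1/6 + 0·1/6 + 1·1/6 + 2·1/6 + 3·1/6
 = 1/3 + 1/6 + 0 + 1/6 + 1/3 + 1/2
 = 3/2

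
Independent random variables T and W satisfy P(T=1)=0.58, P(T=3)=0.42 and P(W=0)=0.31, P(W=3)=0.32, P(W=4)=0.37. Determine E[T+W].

E[T+W] = Σ_t Σ_w (t+w) · P(T=t)P(W=w)
 = 1·0.1798 + 4·0.1856 + 5·0.2146 + 3·0.1302 + 6·0.1344 + 7·0.1554
 = 0.1798 + 0.7424 + 1.073 + 0.3906 + 0.8064 + 1.0878
 = 4.28

4.28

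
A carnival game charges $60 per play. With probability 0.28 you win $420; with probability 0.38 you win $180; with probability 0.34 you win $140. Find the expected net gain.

E[payout] = 420·0.28 + 180·0.38 + 140·0.34
 = 117.6 + 68.4 + 47.6
 = 233.6
Net = 233.6 - 60 = 173.6

173.6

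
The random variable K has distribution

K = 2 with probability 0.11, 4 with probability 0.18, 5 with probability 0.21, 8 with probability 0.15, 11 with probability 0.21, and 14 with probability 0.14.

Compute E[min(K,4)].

3.78

E[min(K,4)] = Σ min(k,4)·P(K=k)
 = 2·0.11 + 4·0.18 + 4·0.21 + 4·0.15 + 4·0.21 + 4·0.14
 = 0.22 + 0.72 + 0.84 + 0.6 + 0.84 + 0.56
 = 3.78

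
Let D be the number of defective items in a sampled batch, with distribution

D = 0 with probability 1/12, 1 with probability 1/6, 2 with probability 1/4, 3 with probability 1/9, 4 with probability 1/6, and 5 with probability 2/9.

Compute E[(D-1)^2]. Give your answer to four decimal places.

E[(D-1)^2] = Σ (d-1)^2·P(D=d)
 = 1·1/12 + 0·1/6 + 1·1/4 + 4·1/9 + 9·1/6 + 16·2/9
 = 1/12 + 0 + 1/4 + 4/9 + 3/2 + 32/9
 = 35/6

5.8333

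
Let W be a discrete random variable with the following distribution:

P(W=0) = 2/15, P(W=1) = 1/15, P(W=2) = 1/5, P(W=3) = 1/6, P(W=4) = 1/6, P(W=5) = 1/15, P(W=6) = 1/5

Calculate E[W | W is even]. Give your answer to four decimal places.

P(W is even) = 2/15 + 1/5 + 1/6 + 1/5 = 7/10.
E[W | W is even] = [0·2/15 + 2·1/5 + 4·1/6 + 6·1/5] / (7/10)
 = 34/15 / (7/10)
 = 68/21

3.2381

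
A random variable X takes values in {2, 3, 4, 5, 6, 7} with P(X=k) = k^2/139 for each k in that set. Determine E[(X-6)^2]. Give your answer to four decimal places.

E[(X-6)^2] = Σ (x-6)^2·P(X=x)
 = 16·4/139 + 9·9/139 + 4·16/139 + 1·25/139 + 0·36/139 + 1·49/139
 = 64/139 + 81/139 + 64/139 + 25/139 + 0 + 49/139
 = 283/139

2.0360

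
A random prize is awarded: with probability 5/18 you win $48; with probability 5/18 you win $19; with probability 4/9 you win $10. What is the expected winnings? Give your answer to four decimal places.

E[payout] = 48·5/18 + 19·5/18 + 10·4/9
 = 40/3 + 95/18 + 40/9
 = 415/18

23.0556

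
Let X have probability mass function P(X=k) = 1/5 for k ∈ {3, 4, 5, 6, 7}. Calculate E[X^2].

27

E[X^2] = Σ x^2·P(X=x)
 = 9·1/5 + 16·1/5 + 25·1/5 + 36·1/5 + 49·1/5
 = 9/5 + 16/5 + 5 + 36/5 + 49/5
 = 27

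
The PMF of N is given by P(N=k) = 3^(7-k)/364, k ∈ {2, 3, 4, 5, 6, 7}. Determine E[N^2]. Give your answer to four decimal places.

E[N^2] = Σ n^2·P(N=n)
 = 4·243/364 + 9·81/364 + 16·27/364 + 25·9/364 + 36·3/364 + 49·1/364
 = 243/91 + 729/364 + 108/91 + 225/364 + 27/91 + 7/52
 = 2515/364

6.9093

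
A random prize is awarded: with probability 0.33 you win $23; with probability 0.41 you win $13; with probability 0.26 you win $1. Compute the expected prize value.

E[payout] = 23·0.33 + 13·0.41 + 1·0.26
 = 7.59 + 5.33 + 0.26
 = 13.18

13.18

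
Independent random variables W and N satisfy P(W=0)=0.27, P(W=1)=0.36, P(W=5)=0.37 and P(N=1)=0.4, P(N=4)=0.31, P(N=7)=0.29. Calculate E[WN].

E[WN] = Σ_w Σ_n wn · P(W=w)P(N=n)
 = 0·0.108 + 0·0.0837 + 0·0.0783 + 1·0.144 + 4·0.1116 + 7·0.1044 + 5·0.148 + 20·0.1147 + 35·0.1073
 = 0 + 0 + 0 + 0.144 + 0.4464 + 0.7308 + 0.74 + 2.294 + 3.7555
 = 8.1107

8.1107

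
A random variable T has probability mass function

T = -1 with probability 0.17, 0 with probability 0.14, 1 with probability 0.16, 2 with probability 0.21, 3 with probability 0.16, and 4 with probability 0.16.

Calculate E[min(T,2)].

E[min(T,2)] = Σ min(t,2)·P(T=t)
 = (-1)·0.17 + 0·0.14 + 1·0.16 + 2·0.21 + 2·0.16 + 2·0.16
 = (-0.17) + 0 + 0.16 + 0.42 + 0.32 + 0.32
 = 1.05

1.05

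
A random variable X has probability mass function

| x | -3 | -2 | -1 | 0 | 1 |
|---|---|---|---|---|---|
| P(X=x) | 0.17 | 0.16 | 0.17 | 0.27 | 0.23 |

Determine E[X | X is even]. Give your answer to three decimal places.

-0.744

P(X is even) = 0.16 + 0.27 = 0.43.
E[X | X is even] = [(-2)·0.16 + 0·0.27] / 0.43
 = -0.32 / 0.43
 = -32/43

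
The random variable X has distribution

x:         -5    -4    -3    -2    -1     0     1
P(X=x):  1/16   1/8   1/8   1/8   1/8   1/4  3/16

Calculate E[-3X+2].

E[-3X+2] = Σ (-3x+2)·P(X=x)
 = 17·1/16 + 14·1/8 + 11·1/8 + 8·1/8 + 5·1/8 + 2·1/4 + (-1)·3/16
 = 17/16 + 7/4 + 11/8 + 1 + 5/8 + 1/2 + (-3/16)
 = 49/8

6.125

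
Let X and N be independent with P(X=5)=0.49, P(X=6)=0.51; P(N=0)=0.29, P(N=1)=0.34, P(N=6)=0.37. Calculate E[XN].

E[XN] = Σ_x Σ_n xn · P(X=x)P(N=n)
 = 0·0.1421 + 5·0.1666 + 30·0.1813 + 0·0.1479 + 6·0.1734 + 36·0.1887
 = 0 + 0.833 + 5.439 + 0 + 1.0404 + 6.7932
 = 14.1056

14.1056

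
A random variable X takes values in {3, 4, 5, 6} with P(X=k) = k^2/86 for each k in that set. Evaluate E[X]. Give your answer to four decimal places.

5.0233

E[X] = Σ x·P(X=x)
 = 3·9/86 + 4·8/43 + 5·25/86 + 6·18/43
 = 27/86 + 32/43 + 125/86 + 108/43
 = 216/43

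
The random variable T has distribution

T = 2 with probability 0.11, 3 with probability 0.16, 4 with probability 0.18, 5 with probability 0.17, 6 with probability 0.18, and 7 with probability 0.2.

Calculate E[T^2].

25.29

E[T^2] = Σ t^2·P(T=t)
 = 4·0.11 + 9·0.16 + 16·0.18 + 25·0.17 + 36·0.18 + 49·0.2
 = 0.44 + 1.44 + 2.88 + 4.25 + 6.48 + 9.8
 = 25.29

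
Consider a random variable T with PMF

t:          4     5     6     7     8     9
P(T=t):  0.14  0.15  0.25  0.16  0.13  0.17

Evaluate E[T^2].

E[T^2] = Σ t^2·P(T=t)
 = 16·0.14 + 25·0.15 + 36·0.25 + 49·0.16 + 64·0.13 + 81·0.17
 = 2.24 + 3.75 + 9 + 7.84 + 8.32 + 13.77
 = 44.92

44.92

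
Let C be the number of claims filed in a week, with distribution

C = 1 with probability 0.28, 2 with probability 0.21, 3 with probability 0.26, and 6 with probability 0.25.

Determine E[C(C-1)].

E[C(C-1)] = Σ c(c-1)·P(C=c)
 = 0·0.28 + 2·0.21 + 6·0.26 + 30·0.25
 = 0 + 0.42 + 1.56 + 7.5
 = 9.48

9.48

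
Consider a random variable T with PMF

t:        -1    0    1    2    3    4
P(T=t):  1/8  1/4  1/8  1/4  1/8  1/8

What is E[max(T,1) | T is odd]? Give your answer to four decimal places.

1.6667

P(T is odd) = 1/8 + 1/8 + 1/8 = 3/8.
E[max(T,1) | T is odd] = [1·1/8 + 1·1/8 + 3·1/8] / (3/8)
 = 5/8 / (3/8)
 = 5/3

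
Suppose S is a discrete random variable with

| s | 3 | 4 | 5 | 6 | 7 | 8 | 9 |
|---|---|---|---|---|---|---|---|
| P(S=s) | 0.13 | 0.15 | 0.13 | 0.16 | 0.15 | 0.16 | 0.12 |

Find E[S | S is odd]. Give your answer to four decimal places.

P(S is odd) = 0.13 + 0.13 + 0.15 + 0.12 = 0.53.
E[S | S is odd] = [3·0.13 + 5·0.13 + 7·0.15 + 9·0.12] / 0.53
 = 3.17 / 0.53
 = 317/53

5.9811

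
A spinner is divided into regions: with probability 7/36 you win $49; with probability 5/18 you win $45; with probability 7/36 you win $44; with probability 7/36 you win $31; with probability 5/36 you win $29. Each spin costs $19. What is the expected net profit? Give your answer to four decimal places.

21.6389

E[payout] = 49·7/36 + 45·5/18 + 44·7/36 + 31·7/36 + 29·5/36
 = 343/36 + 25/2 + 77/9 + 217/36 + 145/36
 = 1463/36
Net = 1463/36 - 19 = 779/36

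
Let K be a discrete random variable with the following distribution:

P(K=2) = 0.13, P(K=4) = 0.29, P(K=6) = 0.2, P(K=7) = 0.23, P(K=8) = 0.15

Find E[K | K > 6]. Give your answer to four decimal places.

7.3947

P(K > 6) = 0.23 + 0.15 = 0.38.
E[K | K > 6] = [7·0.23 + 8·0.15] / 0.38
 = 2.81 / 0.38
 = 281/38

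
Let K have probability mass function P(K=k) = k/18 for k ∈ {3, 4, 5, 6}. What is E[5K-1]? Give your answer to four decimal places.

E[5K-1] = Σ (5k-1)·P(K=k)
 = 14·1/6 + 19·2/9 + 24·5/18 + 29·1/3
 = 7/3 + 38/9 + 20/3 + 29/3
 = 206/9

22.8889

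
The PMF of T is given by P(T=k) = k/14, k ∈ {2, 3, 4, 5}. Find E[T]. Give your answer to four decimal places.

E[T] = Σ t·P(T=t)
 = 2·1/7 + 3·3/14 + 4·2/7 + 5·5/14
 = 2/7 + 9/14 + 8/7 + 25/14
 = 27/7

3.8571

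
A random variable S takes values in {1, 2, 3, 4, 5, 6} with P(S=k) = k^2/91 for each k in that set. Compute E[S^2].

25

E[S^2] = Σ s^2·P(S=s)
 = 1·1/91 + 4·4/91 + 9·9/91 + 16·16/91 + 25·25/91 + 36·36/91
 = 1/91 + 16/91 + 81/91 + 256/91 + 625/91 + 1296/91
 = 25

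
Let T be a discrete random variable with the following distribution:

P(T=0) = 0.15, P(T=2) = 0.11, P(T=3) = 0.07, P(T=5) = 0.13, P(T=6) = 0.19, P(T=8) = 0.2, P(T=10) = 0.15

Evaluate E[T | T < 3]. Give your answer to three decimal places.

0.846

P(T < 3) = 0.15 + 0.11 = 0.26.
E[T | T < 3] = [0·0.15 + 2·0.11] / 0.26
 = 0.22 / 0.26
 = 11/13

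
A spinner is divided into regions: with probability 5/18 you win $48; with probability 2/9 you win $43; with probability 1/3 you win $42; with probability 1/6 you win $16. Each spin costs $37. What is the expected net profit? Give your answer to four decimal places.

2.5556

E[payout] = 48·5/18 + 43·2/9 + 42·1/3 + 16·1/6
 = 40/3 + 86/9 + 14 + 8/3
 = 356/9
Net = 356/9 - 37 = 23/9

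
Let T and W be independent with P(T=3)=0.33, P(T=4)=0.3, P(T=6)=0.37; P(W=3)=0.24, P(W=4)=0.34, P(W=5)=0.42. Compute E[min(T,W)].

3.6646

E[min(T,W)] = Σ_t Σ_w min(t,w) · P(T=t)P(W=w)
 = 3·0.0792 + 3·0.1122 + 3·0.1386 + 3·0.072 + 4·0.102 + 4·0.126 + 3·0.0888 + 4·0.1258 + 5·0.1554
 = 0.2376 + 0.3366 + 0.4158 + 0.216 + 0.408 + 0.504 + 0.2664 + 0.5032 + 0.777
 = 3.6646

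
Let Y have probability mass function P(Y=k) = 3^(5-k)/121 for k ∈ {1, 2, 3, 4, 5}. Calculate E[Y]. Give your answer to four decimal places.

1.4793

E[Y] = Σ y·P(Y=y)
 = 1·81/121 + 2·27/121 + 3·9/121 + 4·3/121 + 5·1/121
 = 81/121 + 54/121 + 27/121 + 12/121 + 5/121
 = 179/121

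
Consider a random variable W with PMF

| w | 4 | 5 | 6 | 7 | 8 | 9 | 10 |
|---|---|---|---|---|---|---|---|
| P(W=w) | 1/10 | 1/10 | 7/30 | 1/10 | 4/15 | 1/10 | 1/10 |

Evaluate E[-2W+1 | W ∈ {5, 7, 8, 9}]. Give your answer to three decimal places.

-13.941

P(W ∈ {5, 7, 8, 9}) = 1/10 + 1/10 + 4/15 + 1/10 = 17/30.
E[-2W+1 | W ∈ {5, 7, 8, 9}] = [(-9)·1/10 + (-13)·1/10 + (-15)·4/15 + (-17)·1/10] / (17/30)
 = -79/10 / (17/30)
 = -237/17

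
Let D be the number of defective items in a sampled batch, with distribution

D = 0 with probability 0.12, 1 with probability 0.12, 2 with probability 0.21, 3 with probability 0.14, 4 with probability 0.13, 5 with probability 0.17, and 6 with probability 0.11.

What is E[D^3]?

E[D^3] = Σ d^3·P(D=d)
 = 0·0.12 + 1·0.12 + 8·0.21 + 27·0.14 + 64·0.13 + 125·0.17 + 216·0.11
 = 0 + 0.12 + 1.68 + 3.78 + 8.32 + 21.25 + 23.76
 = 58.91

58.91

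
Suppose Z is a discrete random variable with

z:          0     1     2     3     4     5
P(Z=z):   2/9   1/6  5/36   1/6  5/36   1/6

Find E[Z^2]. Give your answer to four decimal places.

8.6111

E[Z^2] = Σ z^2·P(Z=z)
 = 0·2/9 + 1·1/6 + 4·5/36 + 9·1/6 + 16·5/36 + 25·1/6
 = 0 + 1/6 + 5/9 + 3/2 + 20/9 + 25/6
 = 155/18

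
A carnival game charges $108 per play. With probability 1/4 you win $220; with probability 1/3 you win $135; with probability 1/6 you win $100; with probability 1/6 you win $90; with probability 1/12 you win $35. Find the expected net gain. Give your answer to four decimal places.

E[payout] = 220·1/4 + 135·1/3 + 100·1/6 + 90·1/6 + 35·1/12
 = 55 + 45 + 50/3 + 15 + 35/12
 = 1615/12
Net = 1615/12 - 108 = 319/12

26.5833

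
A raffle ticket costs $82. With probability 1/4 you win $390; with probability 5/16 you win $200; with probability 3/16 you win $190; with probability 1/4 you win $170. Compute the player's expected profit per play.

156.125

E[payout] = 390·1/4 + 200·5/16 + 190·3/16 + 170·1/4
 = 195/2 + 125/2 + 285/8 + 85/2
 = 1905/8
Net = 1905/8 - 82 = 1249/8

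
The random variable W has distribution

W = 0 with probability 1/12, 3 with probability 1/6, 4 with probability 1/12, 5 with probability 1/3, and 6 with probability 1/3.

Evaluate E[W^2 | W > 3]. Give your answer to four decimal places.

P(W > 3) = 1/12 + 1/3 + 1/3 = 3/4.
E[W^2 | W > 3] = [16·1/12 + 25·1/3 + 36·1/3] / (3/4)
 = 65/3 / (3/4)
 = 260/9

28.8889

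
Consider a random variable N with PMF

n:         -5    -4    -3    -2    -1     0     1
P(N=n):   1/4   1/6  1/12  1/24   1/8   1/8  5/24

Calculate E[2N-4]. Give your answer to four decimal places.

E[2N-4] = Σ (2n-4)·P(N=n)
 = (-14)·1/4 + (-12)·1/6 + (-10)·1/12 + (-8)·1/24 + (-6)·1/8 + (-4)·1/8 + (-2)·5/24
 = (-7/2) + (-2) + (-5/6) + (-1/3) + (-3/4) + (-1/2) + (-5/12)
 = -25/3

-8.3333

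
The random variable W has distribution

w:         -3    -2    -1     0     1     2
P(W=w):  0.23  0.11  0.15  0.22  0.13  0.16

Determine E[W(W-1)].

4.04

E[W(W-1)] = Σ w(w-1)·P(W=w)
 = 12·0.23 + 6·0.11 + 2·0.15 + 0·0.22 + 0·0.13 + 2·0.16
 = 2.76 + 0.66 + 0.3 + 0 + 0 + 0.32
 = 4.04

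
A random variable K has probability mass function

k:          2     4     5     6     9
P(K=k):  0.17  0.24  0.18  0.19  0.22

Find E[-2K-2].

-12.64

E[-2K-2] = Σ (-2k-2)·P(K=k)
 = (-6)·0.17 + (-10)·0.24 + (-12)·0.18 + (-14)·0.19 + (-20)·0.22
 = (-1.02) + (-2.4) + (-2.16) + (-2.66) + (-4.4)
 = -12.64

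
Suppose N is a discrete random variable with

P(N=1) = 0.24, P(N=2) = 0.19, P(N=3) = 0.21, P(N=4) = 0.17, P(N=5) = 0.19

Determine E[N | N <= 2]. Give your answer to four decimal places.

P(N <= 2) = 0.24 + 0.19 = 0.43.
E[N | N <= 2] = [1·0.24 + 2·0.19] / 0.43
 = 0.62 / 0.43
 = 62/43

1.4419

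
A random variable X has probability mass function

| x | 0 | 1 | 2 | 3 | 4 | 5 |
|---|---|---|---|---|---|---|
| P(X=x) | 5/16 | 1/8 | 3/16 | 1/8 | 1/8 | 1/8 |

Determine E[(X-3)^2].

4.125

E[(X-3)^2] = Σ (x-3)^2·P(X=x)
 = 9·5/16 + 4·1/8 + 1·3/16 + 0·1/8 + 1·1/8 + 4·1/8
 = 45/16 + 1/2 + 3/16 + 0 + 1/8 + 1/2
 = 33/8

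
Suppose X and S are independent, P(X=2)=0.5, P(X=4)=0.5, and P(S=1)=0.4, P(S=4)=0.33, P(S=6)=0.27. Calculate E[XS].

10.02

E[XS] = Σ_x Σ_s xs · P(X=x)P(S=s)
 = 2·0.2 + 8·0.165 + 12·0.135 + 4·0.2 + 16·0.165 + 24·0.135
 = 0.4 + 1.32 + 1.62 + 0.8 + 2.64 + 3.24
 = 10.02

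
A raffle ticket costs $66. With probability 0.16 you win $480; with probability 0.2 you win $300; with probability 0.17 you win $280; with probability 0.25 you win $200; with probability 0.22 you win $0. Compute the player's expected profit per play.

168.4

E[payout] = 480·0.16 + 300·0.2 + 280·0.17 + 200·0.25 + 0·0.22
 = 76.8 + 60 + 47.6 + 50 + 0
 = 234.4
Net = 234.4 - 66 = 168.4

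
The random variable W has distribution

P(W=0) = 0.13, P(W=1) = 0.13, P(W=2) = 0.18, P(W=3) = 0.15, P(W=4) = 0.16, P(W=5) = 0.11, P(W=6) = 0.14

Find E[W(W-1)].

E[W(W-1)] = Σ w(w-1)·P(W=w)
 = 0·0.13 + 0·0.13 + 2·0.18 + 6·0.15 + 12·0.16 + 20·0.11 + 30·0.14
 = 0 + 0 + 0.36 + 0.9 + 1.92 + 2.2 + 4.2
 = 9.58

9.58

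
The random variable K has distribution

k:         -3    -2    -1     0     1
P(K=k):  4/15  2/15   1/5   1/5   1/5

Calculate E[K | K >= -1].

0

P(K >= -1) = 1/5 + 1/5 + 1/5 = 3/5.
E[K | K >= -1] = [(-1)·1/5 + 0·1/5 + 1·1/5] / (3/5)
 = 0 / (3/5)
 = 0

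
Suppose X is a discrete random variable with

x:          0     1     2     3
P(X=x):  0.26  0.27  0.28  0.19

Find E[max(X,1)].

E[max(X,1)] = Σ max(x,1)·P(X=x)
 = 1·0.26 + 1·0.27 + 2·0.28 + 3·0.19
 = 0.26 + 0.27 + 0.56 + 0.57
 = 1.66

1.66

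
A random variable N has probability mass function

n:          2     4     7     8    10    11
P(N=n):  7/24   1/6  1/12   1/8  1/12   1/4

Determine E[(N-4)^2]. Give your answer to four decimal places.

E[(N-4)^2] = Σ (n-4)^2·P(N=n)
 = 4·7/24 + 0·1/6 + 9·1/12 + 16·1/8 + 36·1/12 + 49·1/4
 = 7/6 + 0 + 3/4 + 2 + 3 + 49/4
 = 115/6

19.1667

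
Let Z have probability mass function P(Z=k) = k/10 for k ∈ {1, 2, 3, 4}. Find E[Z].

E[Z] = Σ z·P(Z=z)
 = 1·1/10 + 2·1/5 + 3·3/10 + 4·2/5
 = 1/10 + 2/5 + 9/10 + 8/5
 = 3

3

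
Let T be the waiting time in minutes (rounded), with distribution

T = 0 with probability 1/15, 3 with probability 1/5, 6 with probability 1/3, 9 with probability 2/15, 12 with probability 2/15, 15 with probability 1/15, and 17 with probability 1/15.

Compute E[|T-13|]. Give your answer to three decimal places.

6.267

E[|T-13|] = Σ |t-13|·P(T=t)
 = 13·1/15 + 10·1/5 + 7·1/3 + 4·2/15 + 1·2/15 + 2·1/15 + 4·1/15
 = 13/15 + 2 + 7/3 + 8/15 + 2/15 + 2/15 + 4/15
 = 94/15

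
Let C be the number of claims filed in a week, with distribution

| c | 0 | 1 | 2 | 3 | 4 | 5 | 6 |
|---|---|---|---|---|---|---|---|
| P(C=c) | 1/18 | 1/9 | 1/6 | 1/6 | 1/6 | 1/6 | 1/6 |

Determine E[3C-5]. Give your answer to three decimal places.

E[3C-5] = Σ (3c-5)·P(C=c)
 = (-5)·1/18 + (-2)·1/9 + 1·1/6 + 4·1/6 + 7·1/6 + 10·1/6 + 13·1/6
 = (-5/18) + (-2/9) + 1/6 + 2/3 + 7/6 + 5/3 + 13/6
 = 16/3

5.333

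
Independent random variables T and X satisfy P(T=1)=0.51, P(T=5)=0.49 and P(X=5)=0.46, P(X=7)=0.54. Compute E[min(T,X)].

2.96

E[min(T,X)] = Σ_t Σ_x min(t,x) · P(T=t)P(X=x)
 = 1·0.2346 + 1·0.2754 + 5·0.2254 + 5·0.2646
 = 0.2346 + 0.2754 + 1.127 + 1.323
 = 2.96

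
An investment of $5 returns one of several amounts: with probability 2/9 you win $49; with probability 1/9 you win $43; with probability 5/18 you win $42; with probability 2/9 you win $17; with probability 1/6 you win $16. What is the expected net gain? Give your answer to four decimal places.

28.7778

E[payout] = 49·2/9 + 43·1/9 + 42·5/18 + 17·2/9 + 16·1/6
 = 98/9 + 43/9 + 35/3 + 34/9 + 8/3
 = 304/9
Net = 304/9 - 5 = 259/9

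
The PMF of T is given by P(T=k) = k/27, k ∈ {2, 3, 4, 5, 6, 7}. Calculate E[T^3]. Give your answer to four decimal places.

E[T^3] = Σ t^3·P(T=t)
 = 8·2/27 + 27·1/9 + 64·4/27 + 125·5/27 + 216·2/9 + 343·7/27
 = 16/27 + 3 + 256/27 + 625/27 + 48 + 2401/27
 = 4675/27

173.1481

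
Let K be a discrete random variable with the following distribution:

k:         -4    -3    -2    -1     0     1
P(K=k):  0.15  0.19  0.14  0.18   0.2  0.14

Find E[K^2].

E[K^2] = Σ k^2·P(K=k)
 = 16·0.15 + 9·0.19 + 4·0.14 + 1·0.18 + 0·0.2 + 1·0.14
 = 2.4 + 1.71 + 0.56 + 0.18 + 0 + 0.14
 = 4.99

4.99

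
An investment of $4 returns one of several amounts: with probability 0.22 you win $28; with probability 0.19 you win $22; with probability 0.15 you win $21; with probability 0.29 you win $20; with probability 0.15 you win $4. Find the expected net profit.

15.89

E[payout] = 28·0.22 + 22·0.19 + 21·0.15 + 20·0.29 + 4·0.15
 = 6.16 + 4.18 + 3.15 + 5.8 + 0.6
 = 19.89
Net = 19.89 - 4 = 15.89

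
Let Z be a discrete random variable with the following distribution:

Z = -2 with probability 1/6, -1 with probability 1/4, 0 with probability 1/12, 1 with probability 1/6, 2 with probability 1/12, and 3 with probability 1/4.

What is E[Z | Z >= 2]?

P(Z >= 2) = 1/12 + 1/4 = 1/3.
E[Z | Z >= 2] = [2·1/12 + 3·1/4] / (1/3)
 = 11/12 / (1/3)
 = 11/4

2.75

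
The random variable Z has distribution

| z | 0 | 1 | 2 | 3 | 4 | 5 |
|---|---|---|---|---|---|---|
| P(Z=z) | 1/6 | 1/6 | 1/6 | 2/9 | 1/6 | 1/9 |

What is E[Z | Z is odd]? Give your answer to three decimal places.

P(Z is odd) = 1/6 + 2/9 + 1/9 = 1/2.
E[Z | Z is odd] = [1·1/6 + 3·2/9 + 5·1/9] / (1/2)
 = 25/18 / (1/2)
 = 25/9

2.778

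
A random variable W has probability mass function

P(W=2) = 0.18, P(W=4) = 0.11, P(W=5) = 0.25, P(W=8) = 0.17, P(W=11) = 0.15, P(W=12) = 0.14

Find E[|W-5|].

E[|W-5|] = Σ |w-5|·P(W=w)
 = 3·0.18 + 1·0.11 + 0·0.25 + 3·0.17 + 6·0.15 + 7·0.14
 = 0.54 + 0.11 + 0 + 0.51 + 0.9 + 0.98
 = 3.04

3.04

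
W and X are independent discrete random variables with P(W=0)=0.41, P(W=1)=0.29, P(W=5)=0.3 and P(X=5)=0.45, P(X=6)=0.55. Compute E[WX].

9.9345

E[WX] = Σ_w Σ_x wx · P(W=w)P(X=x)
 = 0·0.1845 + 0·0.2255 + 5·0.1305 + 6·0.1595 + 25·0.135 + 30·0.165
 = 0 + 0 + 0.6525 + 0.957 + 3.375 + 4.95
 = 9.9345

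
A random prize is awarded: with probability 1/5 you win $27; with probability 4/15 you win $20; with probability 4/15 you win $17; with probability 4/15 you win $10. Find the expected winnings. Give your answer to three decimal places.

E[payout] = 27·1/5 + 20·4/15 + 17·4/15 + 10·4/15
 = 27/5 + 16/3 + 68/15 + 8/3
 = 269/15

17.933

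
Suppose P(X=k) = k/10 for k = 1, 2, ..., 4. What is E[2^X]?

E[2^X] = Σ 2^x·P(X=x)
 = 2·1/10 + 4·1/5 + 8·3/10 + 16·2/5
 = 1/5 + 4/5 + 12/5 + 32/5
 = 49/5

9.8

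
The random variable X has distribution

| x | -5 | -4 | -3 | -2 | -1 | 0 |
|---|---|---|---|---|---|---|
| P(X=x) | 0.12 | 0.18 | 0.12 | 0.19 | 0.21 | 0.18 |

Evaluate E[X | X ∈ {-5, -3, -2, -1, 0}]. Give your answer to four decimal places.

-1.8902

P(X ∈ {-5, -3, -2, -1, 0}) = 0.12 + 0.12 + 0.19 + 0.21 + 0.18 = 0.82.
E[X | X ∈ {-5, -3, -2, -1, 0}] = [(-5)·0.12 + (-3)·0.12 + (-2)·0.19 + (-1)·0.21 + 0·0.18] / 0.82
 = -1.55 / 0.82
 = -155/82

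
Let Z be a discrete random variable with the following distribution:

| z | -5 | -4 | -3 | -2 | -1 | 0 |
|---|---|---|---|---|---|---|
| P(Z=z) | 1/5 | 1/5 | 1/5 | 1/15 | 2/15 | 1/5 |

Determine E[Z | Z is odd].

P(Z is odd) = 1/5 + 1/5 + 2/15 = 8/15.
E[Z | Z is odd] = [(-5)·1/5 + (-3)·1/5 + (-1)·2/15] / (8/15)
 = -26/15 / (8/15)
 = -13/4

-3.25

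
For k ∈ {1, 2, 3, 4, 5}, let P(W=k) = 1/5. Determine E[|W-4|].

E[|W-4|] = Σ |w-4|·P(W=w)
 = 3·1/5 + 2·1/5 + 1·1/5 + 0·1/5 + 1·1/5
 = 3/5 + 2/5 + 1/5 + 0 + 1/5
 = 7/5

1.4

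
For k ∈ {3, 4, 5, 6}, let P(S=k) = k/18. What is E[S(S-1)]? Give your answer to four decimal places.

E[S(S-1)] = Σ s(s-1)·P(S=s)
 = 6·1/6 + 12·2/9 + 20·5/18 + 30·1/3
 = 1 + 8/3 + 50/9 + 10
 = 173/9

19.2222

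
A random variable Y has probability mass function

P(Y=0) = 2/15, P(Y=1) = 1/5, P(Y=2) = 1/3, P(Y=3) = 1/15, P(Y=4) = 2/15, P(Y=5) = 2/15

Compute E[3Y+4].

10.8

E[3Y+4] = Σ (3y+4)·P(Y=y)
 = 4·2/15 + 7·1/5 + 10·1/3 + 13·1/15 + 16·2/15 + 19·2/15
 = 8/15 + 7/5 + 10/3 + 13/15 + 32/15 + 38/15
 = 54/5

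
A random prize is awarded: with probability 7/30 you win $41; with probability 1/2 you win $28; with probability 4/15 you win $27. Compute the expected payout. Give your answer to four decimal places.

E[payout] = 41·7/30 + 28·1/2 + 27·4/15
 = 287/30 + 14 + 36/5
 = 923/30

30.7667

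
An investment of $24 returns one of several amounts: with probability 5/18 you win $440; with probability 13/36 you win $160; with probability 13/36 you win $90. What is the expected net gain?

188.5

E[payout] = 440·5/18 + 160·13/36 + 90·13/36
 = 1100/9 + 520/9 + 65/2
 = 425/2
Net = 425/2 - 24 = 377/2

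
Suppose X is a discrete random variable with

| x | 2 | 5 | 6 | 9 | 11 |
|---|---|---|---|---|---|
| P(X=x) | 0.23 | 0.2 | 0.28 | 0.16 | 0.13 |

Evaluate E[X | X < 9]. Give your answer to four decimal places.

4.4225

P(X < 9) = 0.23 + 0.2 + 0.28 = 0.71.
E[X | X < 9] = [2·0.23 + 5·0.2 + 6·0.28] / 0.71
 = 3.14 / 0.71
 = 314/71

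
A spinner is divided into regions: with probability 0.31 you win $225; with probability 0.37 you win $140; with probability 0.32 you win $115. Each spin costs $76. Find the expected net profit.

E[payout] = 225·0.31 + 140·0.37 + 115·0.32
 = 69.75 + 51.8 + 36.8
 = 158.35
Net = 158.35 - 76 = 82.35

82.35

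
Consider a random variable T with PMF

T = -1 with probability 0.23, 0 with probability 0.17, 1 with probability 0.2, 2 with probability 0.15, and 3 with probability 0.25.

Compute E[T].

1.02

E[T] = Σ t·P(T=t)
 = (-1)·0.23 + 0·0.17 + 1·0.2 + 2·0.15 + 3·0.25
 = (-0.23) + 0 + 0.2 + 0.3 + 0.75
 = 1.02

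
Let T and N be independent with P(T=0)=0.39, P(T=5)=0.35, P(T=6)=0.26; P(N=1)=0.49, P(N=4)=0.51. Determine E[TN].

E[TN] = Σ_t Σ_n tn · P(T=t)P(N=n)
 = 0·0.1911 + 0·0.1989 + 5·0.1715 + 20·0.1785 + 6·0.1274 + 24·0.1326
 = 0 + 0 + 0.8575 + 3.57 + 0.7644 + 3.1824
 = 8.3743

8.3743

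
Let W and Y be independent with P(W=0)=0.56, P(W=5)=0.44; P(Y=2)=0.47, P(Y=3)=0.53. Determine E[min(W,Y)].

1.1132

E[min(W,Y)] = Σ_w Σ_y min(w,y) · P(W=w)P(Y=y)
 = 0·0.2632 + 0·0.2968 + 2·0.2068 + 3·0.2332
 = 0 + 0 + 0.4136 + 0.6996
 = 1.1132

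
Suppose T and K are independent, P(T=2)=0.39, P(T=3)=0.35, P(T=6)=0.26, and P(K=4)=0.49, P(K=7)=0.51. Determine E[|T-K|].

E[|T-K|] = Σ_t Σ_k |t-k| · P(T=t)P(K=k)
 = 2·0.1911 + 5·0.1989 + 1·0.1715 + 4·0.1785 + 2·0.1274 + 1·0.1326
 = 0.3822 + 0.9945 + 0.1715 + 0.714 + 0.2548 + 0.1326
 = 2.6496

2.6496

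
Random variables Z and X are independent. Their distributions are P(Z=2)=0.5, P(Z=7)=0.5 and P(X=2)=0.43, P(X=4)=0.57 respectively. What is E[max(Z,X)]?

5.07

E[max(Z,X)] = Σ_z Σ_x max(z,x) · P(Z=z)P(X=x)
 = 2·0.215 + 4·0.285 + 7·0.215 + 7·0.285
 = 0.43 + 1.14 + 1.505 + 1.995
 = 5.07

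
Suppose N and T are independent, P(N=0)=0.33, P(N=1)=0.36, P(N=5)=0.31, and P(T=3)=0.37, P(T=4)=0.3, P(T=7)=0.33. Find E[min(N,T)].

E[min(N,T)] = Σ_n Σ_t min(n,t) · P(N=n)P(T=t)
 = 0·0.1221 + 0·0.099 + 0·0.1089 + 1·0.1332 + 1·0.108 + 1·0.1188 + 3·0.1147 + 4·0.093 + 5·0.1023
 = 0 + 0 + 0 + 0.1332 + 0.108 + 0.1188 + 0.3441 + 0.372 + 0.5115
 = 1.5876

1.5876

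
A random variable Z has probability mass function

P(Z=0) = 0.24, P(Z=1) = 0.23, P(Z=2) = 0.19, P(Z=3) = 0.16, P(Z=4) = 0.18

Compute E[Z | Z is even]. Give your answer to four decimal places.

1.8033

P(Z is even) = 0.24 + 0.19 + 0.18 = 0.61.
E[Z | Z is even] = [0·0.24 + 2·0.19 + 4·0.18] / 0.61
 = 1.1 / 0.61
 = 110/61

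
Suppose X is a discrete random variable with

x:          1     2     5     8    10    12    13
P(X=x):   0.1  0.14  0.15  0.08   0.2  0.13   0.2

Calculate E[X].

7.93

E[X] = Σ x·P(X=x)
 = 1·0.1 + 2·0.14 + 5·0.15 + 8·0.08 + 10·0.2 + 12·0.13 + 13·0.2
 = 0.1 + 0.28 + 0.75 + 0.64 + 2 + 1.56 + 2.6
 = 7.93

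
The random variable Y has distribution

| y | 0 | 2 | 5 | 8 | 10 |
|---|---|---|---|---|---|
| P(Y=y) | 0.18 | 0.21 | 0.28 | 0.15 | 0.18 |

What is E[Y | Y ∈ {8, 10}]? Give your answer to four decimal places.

9.0909

P(Y ∈ {8, 10}) = 0.15 + 0.18 = 0.33.
E[Y | Y ∈ {8, 10}] = [8·0.15 + 10·0.18] / 0.33
 = 3 / 0.33
 = 100/11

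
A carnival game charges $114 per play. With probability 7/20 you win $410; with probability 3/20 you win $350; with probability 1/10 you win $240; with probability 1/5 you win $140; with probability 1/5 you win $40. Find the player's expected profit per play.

E[payout] = 410·7/20 + 350·3/20 + 240·1/10 + 140·1/5 + 40·1/5
 = 287/2 + 105/2 + 24 + 28 + 8
 = 256
Net = 256 - 114 = 142

142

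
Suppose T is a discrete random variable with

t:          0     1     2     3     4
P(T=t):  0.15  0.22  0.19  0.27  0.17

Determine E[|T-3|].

E[|T-3|] = Σ |t-3|·P(T=t)
 = 3·0.15 + 2·0.22 + 1·0.19 + 0·0.27 + 1·0.17
 = 0.45 + 0.44 + 0.19 + 0 + 0.17
 = 1.25

1.25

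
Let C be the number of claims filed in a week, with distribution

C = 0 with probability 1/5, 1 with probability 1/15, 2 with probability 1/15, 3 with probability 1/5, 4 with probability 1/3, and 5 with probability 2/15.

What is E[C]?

2.8

E[C] = Σ c·P(C=c)
 = 0·1/5 + 1·1/15 + 2·1/15 + 3·1/5 + 4·1/3 + 5·2/15
 = 0 + 1/15 + 2/15 + 3/5 + 4/3 + 2/3
 = 14/5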